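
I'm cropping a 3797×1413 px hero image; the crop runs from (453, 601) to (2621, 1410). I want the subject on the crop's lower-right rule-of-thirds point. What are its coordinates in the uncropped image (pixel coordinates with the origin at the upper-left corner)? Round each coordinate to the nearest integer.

Crop width = 2621 − 453 = 2168 px; one third is 722.67 px.
Crop height = 1410 − 601 = 809 px; one third is 269.67 px.
The lower-right point is two-thirds across and two-thirds down within the crop:
x = 453 + 2 × 722.67 ≈ 1898; y = 601 + 2 × 269.67 ≈ 1140.

x = 1898 px, y = 1140 px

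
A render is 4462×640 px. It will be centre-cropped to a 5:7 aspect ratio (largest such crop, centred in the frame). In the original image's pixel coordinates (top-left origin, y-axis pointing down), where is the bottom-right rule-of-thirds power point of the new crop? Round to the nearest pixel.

4462/640 > 5/7, so the 5:7 crop keeps the full height 640 and trims width to 640 × 5/7 = 457.14 px.
Left offset = (4462 − 457.14)/2 = 2002.43 px; top offset = 0.
Bottom-right is two-thirds across and two-thirds down within the crop:
x = 2002.43 + 2 × 457.14/3 ≈ 2307; y = 0.00 + 2 × 640.00/3 ≈ 427.

(2307, 427)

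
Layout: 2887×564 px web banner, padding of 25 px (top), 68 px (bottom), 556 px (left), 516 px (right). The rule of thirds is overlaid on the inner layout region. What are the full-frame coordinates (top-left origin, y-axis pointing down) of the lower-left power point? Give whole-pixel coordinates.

Content width = 2887 − 556 − 516 = 1815 px; content height = 564 − 25 − 68 = 471 px.
Lower-left is one-third across and two-thirds down within the inner layout region.
x = 556 + 1 × 1815/3 = 556 + 605.00 ≈ 1161
y = 25 + 2 × 471/3 = 25 + 314.00 ≈ 339

(1161, 339)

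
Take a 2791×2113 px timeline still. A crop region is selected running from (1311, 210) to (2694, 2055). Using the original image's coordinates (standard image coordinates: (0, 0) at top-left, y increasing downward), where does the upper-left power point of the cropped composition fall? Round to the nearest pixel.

x = 1772 px, y = 825 px

Crop width = 2694 − 1311 = 1383 px; one third is 461.00 px.
Crop height = 2055 − 210 = 1845 px; one third is 615.00 px.
The upper-left point is one-third across and one-third down within the crop:
x = 1311 + 1 × 461.00 ≈ 1772; y = 210 + 1 × 615.00 ≈ 825.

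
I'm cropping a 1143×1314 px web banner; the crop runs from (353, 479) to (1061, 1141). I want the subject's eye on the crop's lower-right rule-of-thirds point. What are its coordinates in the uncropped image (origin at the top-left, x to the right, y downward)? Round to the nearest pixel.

(825, 920)

Crop width = 1061 − 353 = 708 px; one third is 236.00 px.
Crop height = 1141 − 479 = 662 px; one third is 220.67 px.
The lower-right point is two-thirds across and two-thirds down within the crop:
x = 353 + 2 × 236.00 ≈ 825; y = 479 + 2 × 220.67 ≈ 920.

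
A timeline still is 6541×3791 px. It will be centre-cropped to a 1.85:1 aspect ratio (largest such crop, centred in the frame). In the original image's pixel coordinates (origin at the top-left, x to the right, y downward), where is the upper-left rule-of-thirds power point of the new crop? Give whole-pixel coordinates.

(2180, 1306)

6541/3791 < 1.85/1, so the 1.85:1 crop keeps the full width 6541 and trims height to 6541 × 1/1.85 = 3535.68 px.
Top offset = (3791 − 3535.68)/2 = 127.66 px; left offset = 0.
Upper-left is one-third across and one-third down within the crop:
x = 0.00 + 1 × 6541.00/3 ≈ 2180; y = 127.66 + 1 × 3535.68/3 ≈ 1306.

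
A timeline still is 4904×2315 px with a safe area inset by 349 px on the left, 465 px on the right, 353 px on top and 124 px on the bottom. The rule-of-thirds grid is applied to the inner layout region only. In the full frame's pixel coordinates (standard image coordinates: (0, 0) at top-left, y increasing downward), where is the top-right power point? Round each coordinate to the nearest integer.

Content width = 4904 − 349 − 465 = 4090 px; content height = 2315 − 353 − 124 = 1838 px.
Top-right is two-thirds across and one-third down within the inner layout region.
x = 349 + 2 × 4090/3 = 349 + 2726.67 ≈ 3076
y = 353 + 1 × 1838/3 = 353 + 612.67 ≈ 966

(3076, 966)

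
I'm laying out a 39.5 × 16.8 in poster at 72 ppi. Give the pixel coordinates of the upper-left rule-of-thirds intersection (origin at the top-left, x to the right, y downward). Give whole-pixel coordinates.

In pixels the canvas is 39.5 × 72 = 2844 wide and 16.8 × 72 = 1209.6 tall.
The upper-left point is one-third across and one-third down:
x = 1 × 2844/3 ≈ 948; y = 1 × 1209.6/3 ≈ 403.

(948, 403)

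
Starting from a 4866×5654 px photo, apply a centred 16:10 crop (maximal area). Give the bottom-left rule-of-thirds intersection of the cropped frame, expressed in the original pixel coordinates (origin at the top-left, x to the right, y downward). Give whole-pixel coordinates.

x = 1622 px, y = 3334 px

4866/5654 < 16/10, so the 16:10 crop keeps the full width 4866 and trims height to 4866 × 10/16 = 3041.25 px.
Top offset = (5654 − 3041.25)/2 = 1306.38 px; left offset = 0.
Bottom-left is one-third across and two-thirds down within the crop:
x = 0.00 + 1 × 4866.00/3 ≈ 1622; y = 1306.38 + 2 × 3041.25/3 ≈ 3334.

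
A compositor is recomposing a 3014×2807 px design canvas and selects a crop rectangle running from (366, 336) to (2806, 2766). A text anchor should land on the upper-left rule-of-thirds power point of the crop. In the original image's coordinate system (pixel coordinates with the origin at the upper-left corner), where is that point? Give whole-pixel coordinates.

(1179, 1146)

Crop width = 2806 − 366 = 2440 px; one third is 813.33 px.
Crop height = 2766 − 336 = 2430 px; one third is 810.00 px.
The upper-left point is one-third across and one-third down within the crop:
x = 366 + 1 × 813.33 ≈ 1179; y = 336 + 1 × 810.00 ≈ 1146.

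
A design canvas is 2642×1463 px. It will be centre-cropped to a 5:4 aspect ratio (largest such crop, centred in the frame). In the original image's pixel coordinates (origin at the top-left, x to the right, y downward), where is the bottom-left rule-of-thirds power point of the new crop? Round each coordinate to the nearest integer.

2642/1463 > 5/4, so the 5:4 crop keeps the full height 1463 and trims width to 1463 × 5/4 = 1828.75 px.
Left offset = (2642 − 1828.75)/2 = 406.62 px; top offset = 0.
Bottom-left is one-third across and two-thirds down within the crop:
x = 406.62 + 1 × 1828.75/3 ≈ 1016; y = 0.00 + 2 × 1463.00/3 ≈ 975.

x = 1016 px, y = 975 px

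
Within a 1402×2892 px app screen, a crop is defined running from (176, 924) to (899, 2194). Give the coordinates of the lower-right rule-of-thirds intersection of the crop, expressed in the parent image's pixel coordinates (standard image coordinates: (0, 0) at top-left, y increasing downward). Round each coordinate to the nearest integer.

x = 658 px, y = 1771 px

Crop width = 899 − 176 = 723 px; one third is 241.00 px.
Crop height = 2194 − 924 = 1270 px; one third is 423.33 px.
The lower-right point is two-thirds across and two-thirds down within the crop:
x = 176 + 2 × 241.00 ≈ 658; y = 924 + 2 × 423.33 ≈ 1771.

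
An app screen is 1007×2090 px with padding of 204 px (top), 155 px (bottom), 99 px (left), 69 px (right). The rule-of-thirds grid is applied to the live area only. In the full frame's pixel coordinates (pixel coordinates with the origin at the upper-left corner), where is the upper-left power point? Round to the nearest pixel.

x = 379 px, y = 781 px

Content width = 1007 − 99 − 69 = 839 px; content height = 2090 − 204 − 155 = 1731 px.
Upper-left is one-third across and one-third down within the live area.
x = 99 + 1 × 839/3 = 99 + 279.67 ≈ 379
y = 204 + 1 × 1731/3 = 204 + 577.00 ≈ 781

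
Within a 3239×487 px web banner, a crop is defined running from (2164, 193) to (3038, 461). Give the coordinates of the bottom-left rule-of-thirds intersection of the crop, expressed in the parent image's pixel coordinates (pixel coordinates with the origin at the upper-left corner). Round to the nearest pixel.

Crop width = 3038 − 2164 = 874 px; one third is 291.33 px.
Crop height = 461 − 193 = 268 px; one third is 89.33 px.
The bottom-left point is one-third across and two-thirds down within the crop:
x = 2164 + 1 × 291.33 ≈ 2455; y = 193 + 2 × 89.33 ≈ 372.

x = 2455 px, y = 372 px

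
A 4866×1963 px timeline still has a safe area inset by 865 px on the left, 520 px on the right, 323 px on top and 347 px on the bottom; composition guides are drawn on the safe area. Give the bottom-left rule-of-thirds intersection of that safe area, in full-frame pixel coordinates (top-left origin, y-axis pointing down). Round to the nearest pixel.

x = 2025 px, y = 1185 px

Content width = 4866 − 865 − 520 = 3481 px; content height = 1963 − 323 − 347 = 1293 px.
Bottom-left is one-third across and two-thirds down within the safe area.
x = 865 + 1 × 3481/3 = 865 + 1160.33 ≈ 2025
y = 323 + 2 × 1293/3 = 323 + 862.00 ≈ 1185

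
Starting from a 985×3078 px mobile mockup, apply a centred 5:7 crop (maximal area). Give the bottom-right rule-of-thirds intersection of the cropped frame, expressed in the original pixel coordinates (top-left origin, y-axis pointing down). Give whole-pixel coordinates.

x = 657 px, y = 1769 px

985/3078 < 5/7, so the 5:7 crop keeps the full width 985 and trims height to 985 × 7/5 = 1379.00 px.
Top offset = (3078 − 1379.00)/2 = 849.50 px; left offset = 0.
Bottom-right is two-thirds across and two-thirds down within the crop:
x = 0.00 + 2 × 985.00/3 ≈ 657; y = 849.50 + 2 × 1379.00/3 ≈ 1769.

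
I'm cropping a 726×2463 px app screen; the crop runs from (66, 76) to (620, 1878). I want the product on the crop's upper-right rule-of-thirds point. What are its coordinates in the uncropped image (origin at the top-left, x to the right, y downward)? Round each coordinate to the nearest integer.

x = 435 px, y = 677 px

Crop width = 620 − 66 = 554 px; one third is 184.67 px.
Crop height = 1878 − 76 = 1802 px; one third is 600.67 px.
The upper-right point is two-thirds across and one-third down within the crop:
x = 66 + 2 × 184.67 ≈ 435; y = 76 + 1 × 600.67 ≈ 677.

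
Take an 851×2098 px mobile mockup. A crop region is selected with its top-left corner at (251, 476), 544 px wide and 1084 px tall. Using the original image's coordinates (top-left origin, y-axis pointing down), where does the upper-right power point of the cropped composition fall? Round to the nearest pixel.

One third of the crop width 544 is 181.33 px.
One third of the crop height 1084 is 361.33 px.
The upper-right point is two-thirds across and one-third down within the crop:
x = 251 + 2 × 181.33 ≈ 614; y = 476 + 1 × 361.33 ≈ 837.

x = 614 px, y = 837 px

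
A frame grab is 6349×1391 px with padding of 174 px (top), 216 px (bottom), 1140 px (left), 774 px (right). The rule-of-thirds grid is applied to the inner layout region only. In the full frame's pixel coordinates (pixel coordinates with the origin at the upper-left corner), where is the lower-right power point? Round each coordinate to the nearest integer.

x = 4097 px, y = 841 px

Content width = 6349 − 1140 − 774 = 4435 px; content height = 1391 − 174 − 216 = 1001 px.
Lower-right is two-thirds across and two-thirds down within the inner layout region.
x = 1140 + 2 × 4435/3 = 1140 + 2956.67 ≈ 4097
y = 174 + 2 × 1001/3 = 174 + 667.33 ≈ 841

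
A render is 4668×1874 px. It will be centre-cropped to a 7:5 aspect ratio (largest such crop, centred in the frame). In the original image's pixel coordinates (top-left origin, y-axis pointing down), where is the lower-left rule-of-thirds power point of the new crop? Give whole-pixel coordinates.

(1897, 1249)

4668/1874 > 7/5, so the 7:5 crop keeps the full height 1874 and trims width to 1874 × 7/5 = 2623.60 px.
Left offset = (4668 − 2623.60)/2 = 1022.20 px; top offset = 0.
Lower-left is one-third across and two-thirds down within the crop:
x = 1022.20 + 1 × 2623.60/3 ≈ 1897; y = 0.00 + 2 × 1874.00/3 ≈ 1249.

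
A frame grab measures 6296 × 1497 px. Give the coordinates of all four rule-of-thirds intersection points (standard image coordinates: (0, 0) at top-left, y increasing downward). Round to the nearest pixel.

One third of 6296 is 2098.67; one third of 1497 is 499.
Vertical third lines at x = 2099 and x = 4197; horizontal third lines at y = 499 and y = 998.

(2099, 499), (4197, 499), (2099, 998), (4197, 998)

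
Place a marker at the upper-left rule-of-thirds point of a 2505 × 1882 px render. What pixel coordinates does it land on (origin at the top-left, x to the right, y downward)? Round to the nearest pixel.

The upper-left point sits one-third of the way across and one-third of the way down.
x = 1 × 2505/3 ≈ 835; y = 1 × 1882/3 ≈ 627.

x = 835 px, y = 627 px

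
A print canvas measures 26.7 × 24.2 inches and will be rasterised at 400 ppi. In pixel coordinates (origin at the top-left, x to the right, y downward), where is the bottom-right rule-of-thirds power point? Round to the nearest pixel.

In pixels the canvas is 26.7 × 400 = 10680 wide and 24.2 × 400 = 9680 tall.
The bottom-right point is two-thirds across and two-thirds down:
x = 2 × 10680/3 ≈ 7120; y = 2 × 9680/3 ≈ 6453.

(7120, 6453)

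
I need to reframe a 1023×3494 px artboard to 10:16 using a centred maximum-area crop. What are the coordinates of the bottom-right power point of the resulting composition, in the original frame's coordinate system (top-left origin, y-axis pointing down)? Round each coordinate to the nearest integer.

1023/3494 < 10/16, so the 10:16 crop keeps the full width 1023 and trims height to 1023 × 16/10 = 1636.80 px.
Top offset = (3494 − 1636.80)/2 = 928.60 px; left offset = 0.
Bottom-right is two-thirds across and two-thirds down within the crop:
x = 0.00 + 2 × 1023.00/3 ≈ 682; y = 928.60 + 2 × 1636.80/3 ≈ 2020.

(682, 2020)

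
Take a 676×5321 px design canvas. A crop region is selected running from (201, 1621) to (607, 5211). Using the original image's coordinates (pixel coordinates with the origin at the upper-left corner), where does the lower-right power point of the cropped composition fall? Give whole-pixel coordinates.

(472, 4014)

Crop width = 607 − 201 = 406 px; one third is 135.33 px.
Crop height = 5211 − 1621 = 3590 px; one third is 1196.67 px.
The lower-right point is two-thirds across and two-thirds down within the crop:
x = 201 + 2 × 135.33 ≈ 472; y = 1621 + 2 × 1196.67 ≈ 4014.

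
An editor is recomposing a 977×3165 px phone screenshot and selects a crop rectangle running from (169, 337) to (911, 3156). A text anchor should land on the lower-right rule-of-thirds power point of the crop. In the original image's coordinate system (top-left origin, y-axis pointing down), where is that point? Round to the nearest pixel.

x = 664 px, y = 2216 px

Crop width = 911 − 169 = 742 px; one third is 247.33 px.
Crop height = 3156 − 337 = 2819 px; one third is 939.67 px.
The lower-right point is two-thirds across and two-thirds down within the crop:
x = 169 + 2 × 247.33 ≈ 664; y = 337 + 2 × 939.67 ≈ 2216.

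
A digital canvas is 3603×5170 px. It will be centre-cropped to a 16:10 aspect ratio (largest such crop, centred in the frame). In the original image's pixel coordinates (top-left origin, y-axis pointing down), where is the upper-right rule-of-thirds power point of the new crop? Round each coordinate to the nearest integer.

3603/5170 < 16/10, so the 16:10 crop keeps the full width 3603 and trims height to 3603 × 10/16 = 2251.88 px.
Top offset = (5170 − 2251.88)/2 = 1459.06 px; left offset = 0.
Upper-right is two-thirds across and one-third down within the crop:
x = 0.00 + 2 × 3603.00/3 ≈ 2402; y = 1459.06 + 1 × 2251.88/3 ≈ 2210.

x = 2402 px, y = 2210 px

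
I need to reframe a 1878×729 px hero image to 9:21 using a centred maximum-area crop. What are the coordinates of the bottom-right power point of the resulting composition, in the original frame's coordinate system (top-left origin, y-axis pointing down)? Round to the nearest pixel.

(991, 486)

1878/729 > 9/21, so the 9:21 crop keeps the full height 729 and trims width to 729 × 9/21 = 312.43 px.
Left offset = (1878 − 312.43)/2 = 782.79 px; top offset = 0.
Bottom-right is two-thirds across and two-thirds down within the crop:
x = 782.79 + 2 × 312.43/3 ≈ 991; y = 0.00 + 2 × 729.00/3 ≈ 486.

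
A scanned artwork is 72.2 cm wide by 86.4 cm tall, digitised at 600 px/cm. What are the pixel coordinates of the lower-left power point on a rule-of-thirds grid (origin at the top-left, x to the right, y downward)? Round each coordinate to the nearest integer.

x = 14440 px, y = 34560 px

In pixels the canvas is 72.2 × 600 = 43320 wide and 86.4 × 600 = 51840 tall.
The lower-left point is one-third across and two-thirds down:
x = 1 × 43320/3 ≈ 14440; y = 2 × 51840/3 ≈ 34560.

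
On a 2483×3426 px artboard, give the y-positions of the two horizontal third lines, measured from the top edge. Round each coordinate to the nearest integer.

y = 1142 px and y = 2284 px

3426 / 3 = 1142, so the horizontal lines sit at one and two thirds of 3426.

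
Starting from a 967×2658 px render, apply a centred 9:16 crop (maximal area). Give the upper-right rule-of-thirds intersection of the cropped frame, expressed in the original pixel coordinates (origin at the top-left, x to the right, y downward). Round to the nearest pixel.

x = 645 px, y = 1042 px

967/2658 < 9/16, so the 9:16 crop keeps the full width 967 and trims height to 967 × 16/9 = 1719.11 px.
Top offset = (2658 − 1719.11)/2 = 469.44 px; left offset = 0.
Upper-right is two-thirds across and one-third down within the crop:
x = 0.00 + 2 × 967.00/3 ≈ 645; y = 469.44 + 1 × 1719.11/3 ≈ 1042.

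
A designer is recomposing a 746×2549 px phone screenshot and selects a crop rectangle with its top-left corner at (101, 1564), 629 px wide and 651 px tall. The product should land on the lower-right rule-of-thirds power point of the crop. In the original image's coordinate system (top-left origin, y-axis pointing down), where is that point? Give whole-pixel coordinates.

One third of the crop width 629 is 209.67 px.
One third of the crop height 651 is 217.00 px.
The lower-right point is two-thirds across and two-thirds down within the crop:
x = 101 + 2 × 209.67 ≈ 520; y = 1564 + 2 × 217.00 ≈ 1998.

(520, 1998)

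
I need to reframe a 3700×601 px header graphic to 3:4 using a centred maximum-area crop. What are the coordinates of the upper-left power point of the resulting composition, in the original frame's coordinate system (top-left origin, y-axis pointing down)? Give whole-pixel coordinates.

x = 1775 px, y = 200 px

3700/601 > 3/4, so the 3:4 crop keeps the full height 601 and trims width to 601 × 3/4 = 450.75 px.
Left offset = (3700 − 450.75)/2 = 1624.62 px; top offset = 0.
Upper-left is one-third across and one-third down within the crop:
x = 1624.62 + 1 × 450.75/3 ≈ 1775; y = 0.00 + 1 × 601.00/3 ≈ 200.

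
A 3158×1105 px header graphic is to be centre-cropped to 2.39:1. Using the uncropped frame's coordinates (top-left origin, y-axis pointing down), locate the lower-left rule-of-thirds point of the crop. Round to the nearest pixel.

(1139, 737)

3158/1105 > 2.39/1, so the 2.39:1 crop keeps the full height 1105 and trims width to 1105 × 2.39/1 = 2640.95 px.
Left offset = (3158 − 2640.95)/2 = 258.52 px; top offset = 0.
Lower-left is one-third across and two-thirds down within the crop:
x = 258.52 + 1 × 2640.95/3 ≈ 1139; y = 0.00 + 2 × 1105.00/3 ≈ 737.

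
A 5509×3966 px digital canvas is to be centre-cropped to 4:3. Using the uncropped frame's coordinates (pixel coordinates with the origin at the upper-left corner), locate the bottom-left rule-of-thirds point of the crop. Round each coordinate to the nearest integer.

5509/3966 > 4/3, so the 4:3 crop keeps the full height 3966 and trims width to 3966 × 4/3 = 5288.00 px.
Left offset = (5509 − 5288.00)/2 = 110.50 px; top offset = 0.
Bottom-left is one-third across and two-thirds down within the crop:
x = 110.50 + 1 × 5288.00/3 ≈ 1873; y = 0.00 + 2 × 3966.00/3 ≈ 2644.

(1873, 2644)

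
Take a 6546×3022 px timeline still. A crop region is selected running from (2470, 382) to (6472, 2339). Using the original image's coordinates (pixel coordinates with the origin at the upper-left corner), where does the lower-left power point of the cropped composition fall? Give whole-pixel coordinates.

(3804, 1687)

Crop width = 6472 − 2470 = 4002 px; one third is 1334.00 px.
Crop height = 2339 − 382 = 1957 px; one third is 652.33 px.
The lower-left point is one-third across and two-thirds down within the crop:
x = 2470 + 1 × 1334.00 ≈ 3804; y = 382 + 2 × 652.33 ≈ 1687.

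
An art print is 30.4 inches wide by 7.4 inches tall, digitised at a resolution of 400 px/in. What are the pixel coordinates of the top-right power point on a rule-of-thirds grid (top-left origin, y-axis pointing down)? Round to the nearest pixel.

x = 8107 px, y = 987 px

In pixels the canvas is 30.4 × 400 = 12160 wide and 7.4 × 400 = 2960 tall.
The top-right point is two-thirds across and one-third down:
x = 2 × 12160/3 ≈ 8107; y = 1 × 2960/3 ≈ 987.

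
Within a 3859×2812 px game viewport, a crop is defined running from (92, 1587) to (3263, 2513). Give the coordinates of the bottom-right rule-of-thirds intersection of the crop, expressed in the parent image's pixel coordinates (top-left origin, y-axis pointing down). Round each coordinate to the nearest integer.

(2206, 2204)

Crop width = 3263 − 92 = 3171 px; one third is 1057.00 px.
Crop height = 2513 − 1587 = 926 px; one third is 308.67 px.
The bottom-right point is two-thirds across and two-thirds down within the crop:
x = 92 + 2 × 1057.00 ≈ 2206; y = 1587 + 2 × 308.67 ≈ 2204.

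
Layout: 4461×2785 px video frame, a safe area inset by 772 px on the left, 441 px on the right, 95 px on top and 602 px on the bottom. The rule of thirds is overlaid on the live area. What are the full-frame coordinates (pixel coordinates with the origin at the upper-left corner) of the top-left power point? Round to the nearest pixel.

Content width = 4461 − 772 − 441 = 3248 px; content height = 2785 − 95 − 602 = 2088 px.
Top-left is one-third across and one-third down within the live area.
x = 772 + 1 × 3248/3 = 772 + 1082.67 ≈ 1855
y = 95 + 1 × 2088/3 = 95 + 696.00 ≈ 791

x = 1855 px, y = 791 px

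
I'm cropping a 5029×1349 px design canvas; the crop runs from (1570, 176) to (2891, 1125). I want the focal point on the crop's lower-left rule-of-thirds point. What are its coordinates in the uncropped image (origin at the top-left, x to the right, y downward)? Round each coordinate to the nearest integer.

(2010, 809)

Crop width = 2891 − 1570 = 1321 px; one third is 440.33 px.
Crop height = 1125 − 176 = 949 px; one third is 316.33 px.
The lower-left point is one-third across and two-thirds down within the crop:
x = 1570 + 1 × 440.33 ≈ 2010; y = 176 + 2 × 316.33 ≈ 809.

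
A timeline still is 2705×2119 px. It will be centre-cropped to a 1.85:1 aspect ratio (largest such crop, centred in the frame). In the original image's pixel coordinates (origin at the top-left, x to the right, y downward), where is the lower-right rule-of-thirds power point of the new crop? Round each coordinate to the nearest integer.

2705/2119 < 1.85/1, so the 1.85:1 crop keeps the full width 2705 and trims height to 2705 × 1/1.85 = 1462.16 px.
Top offset = (2119 − 1462.16)/2 = 328.42 px; left offset = 0.
Lower-right is two-thirds across and two-thirds down within the crop:
x = 0.00 + 2 × 2705.00/3 ≈ 1803; y = 328.42 + 2 × 1462.16/3 ≈ 1303.

(1803, 1303)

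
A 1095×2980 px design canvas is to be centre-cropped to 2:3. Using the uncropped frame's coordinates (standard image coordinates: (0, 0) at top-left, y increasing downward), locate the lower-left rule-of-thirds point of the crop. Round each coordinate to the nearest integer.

1095/2980 < 2/3, so the 2:3 crop keeps the full width 1095 and trims height to 1095 × 3/2 = 1642.50 px.
Top offset = (2980 − 1642.50)/2 = 668.75 px; left offset = 0.
Lower-left is one-third across and two-thirds down within the crop:
x = 0.00 + 1 × 1095.00/3 ≈ 365; y = 668.75 + 2 × 1642.50/3 ≈ 1764.

x = 365 px, y = 1764 px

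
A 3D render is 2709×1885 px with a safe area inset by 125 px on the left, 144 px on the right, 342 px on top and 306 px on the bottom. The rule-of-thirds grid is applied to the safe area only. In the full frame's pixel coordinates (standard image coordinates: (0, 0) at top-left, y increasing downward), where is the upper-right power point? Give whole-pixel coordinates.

Content width = 2709 − 125 − 144 = 2440 px; content height = 1885 − 342 − 306 = 1237 px.
Upper-right is two-thirds across and one-third down within the safe area.
x = 125 + 2 × 2440/3 = 125 + 1626.67 ≈ 1752
y = 342 + 1 × 1237/3 = 342 + 412.33 ≈ 754

x = 1752 px, y = 754 px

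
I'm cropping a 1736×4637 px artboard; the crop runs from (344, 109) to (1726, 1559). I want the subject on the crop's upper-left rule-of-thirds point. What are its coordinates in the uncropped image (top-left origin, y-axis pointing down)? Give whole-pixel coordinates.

(805, 592)

Crop width = 1726 − 344 = 1382 px; one third is 460.67 px.
Crop height = 1559 − 109 = 1450 px; one third is 483.33 px.
The upper-left point is one-third across and one-third down within the crop:
x = 344 + 1 × 460.67 ≈ 805; y = 109 + 1 × 483.33 ≈ 592.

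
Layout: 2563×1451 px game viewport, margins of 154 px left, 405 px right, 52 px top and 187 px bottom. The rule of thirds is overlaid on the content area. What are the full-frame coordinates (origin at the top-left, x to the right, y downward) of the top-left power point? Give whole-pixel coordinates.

Content width = 2563 − 154 − 405 = 2004 px; content height = 1451 − 52 − 187 = 1212 px.
Top-left is one-third across and one-third down within the content area.
x = 154 + 1 × 2004/3 = 154 + 668.00 ≈ 822
y = 52 + 1 × 1212/3 = 52 + 404.00 ≈ 456

(822, 456)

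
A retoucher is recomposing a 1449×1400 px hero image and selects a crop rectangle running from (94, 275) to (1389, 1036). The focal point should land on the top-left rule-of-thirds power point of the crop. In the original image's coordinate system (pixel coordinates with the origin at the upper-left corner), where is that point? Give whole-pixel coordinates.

Crop width = 1389 − 94 = 1295 px; one third is 431.67 px.
Crop height = 1036 − 275 = 761 px; one third is 253.67 px.
The top-left point is one-third across and one-third down within the crop:
x = 94 + 1 × 431.67 ≈ 526; y = 275 + 1 × 253.67 ≈ 529.

x = 526 px, y = 529 px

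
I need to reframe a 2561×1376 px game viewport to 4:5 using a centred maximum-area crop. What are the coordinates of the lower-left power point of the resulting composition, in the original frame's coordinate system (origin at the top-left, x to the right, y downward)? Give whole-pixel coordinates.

2561/1376 > 4/5, so the 4:5 crop keeps the full height 1376 and trims width to 1376 × 4/5 = 1100.80 px.
Left offset = (2561 − 1100.80)/2 = 730.10 px; top offset = 0.
Lower-left is one-third across and two-thirds down within the crop:
x = 730.10 + 1 × 1100.80/3 ≈ 1097; y = 0.00 + 2 × 1376.00/3 ≈ 917.

(1097, 917)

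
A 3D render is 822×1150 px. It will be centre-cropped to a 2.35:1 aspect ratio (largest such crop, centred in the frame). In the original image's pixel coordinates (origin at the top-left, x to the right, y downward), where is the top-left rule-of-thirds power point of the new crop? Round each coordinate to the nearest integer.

822/1150 < 2.35/1, so the 2.35:1 crop keeps the full width 822 and trims height to 822 × 1/2.35 = 349.79 px.
Top offset = (1150 − 349.79)/2 = 400.11 px; left offset = 0.
Top-left is one-third across and one-third down within the crop:
x = 0.00 + 1 × 822.00/3 ≈ 274; y = 400.11 + 1 × 349.79/3 ≈ 517.

(274, 517)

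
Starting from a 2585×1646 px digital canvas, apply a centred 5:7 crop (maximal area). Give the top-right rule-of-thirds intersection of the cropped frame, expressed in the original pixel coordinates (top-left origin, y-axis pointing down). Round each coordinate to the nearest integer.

(1488, 549)

2585/1646 > 5/7, so the 5:7 crop keeps the full height 1646 and trims width to 1646 × 5/7 = 1175.71 px.
Left offset = (2585 − 1175.71)/2 = 704.64 px; top offset = 0.
Top-right is two-thirds across and one-third down within the crop:
x = 704.64 + 2 × 1175.71/3 ≈ 1488; y = 0.00 + 1 × 1646.00/3 ≈ 549.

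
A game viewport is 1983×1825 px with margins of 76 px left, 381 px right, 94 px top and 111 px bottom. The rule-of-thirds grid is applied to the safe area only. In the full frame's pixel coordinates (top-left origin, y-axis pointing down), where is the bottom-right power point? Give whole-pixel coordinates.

Content width = 1983 − 76 − 381 = 1526 px; content height = 1825 − 94 − 111 = 1620 px.
Bottom-right is two-thirds across and two-thirds down within the safe area.
x = 76 + 2 × 1526/3 = 76 + 1017.33 ≈ 1093
y = 94 + 2 × 1620/3 = 94 + 1080.00 ≈ 1174

x = 1093 px, y = 1174 px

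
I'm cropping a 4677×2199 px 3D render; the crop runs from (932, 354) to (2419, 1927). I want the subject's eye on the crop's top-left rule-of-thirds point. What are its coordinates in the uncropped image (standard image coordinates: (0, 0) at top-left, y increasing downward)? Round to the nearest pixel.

Crop width = 2419 − 932 = 1487 px; one third is 495.67 px.
Crop height = 1927 − 354 = 1573 px; one third is 524.33 px.
The top-left point is one-third across and one-third down within the crop:
x = 932 + 1 × 495.67 ≈ 1428; y = 354 + 1 × 524.33 ≈ 878.

(1428, 878)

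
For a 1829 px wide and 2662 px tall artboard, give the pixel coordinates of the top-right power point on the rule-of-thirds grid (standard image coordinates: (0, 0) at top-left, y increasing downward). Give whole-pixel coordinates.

The top-right point sits two-thirds of the way across and one-third of the way down.
x = 2 × 1829/3 ≈ 1219; y = 1 × 2662/3 ≈ 887.

x = 1219 px, y = 887 px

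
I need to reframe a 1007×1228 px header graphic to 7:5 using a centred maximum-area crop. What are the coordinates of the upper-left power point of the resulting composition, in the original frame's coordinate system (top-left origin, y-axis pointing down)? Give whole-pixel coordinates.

1007/1228 < 7/5, so the 7:5 crop keeps the full width 1007 and trims height to 1007 × 5/7 = 719.29 px.
Top offset = (1228 − 719.29)/2 = 254.36 px; left offset = 0.
Upper-left is one-third across and one-third down within the crop:
x = 0.00 + 1 × 1007.00/3 ≈ 336; y = 254.36 + 1 × 719.29/3 ≈ 494.

x = 336 px, y = 494 px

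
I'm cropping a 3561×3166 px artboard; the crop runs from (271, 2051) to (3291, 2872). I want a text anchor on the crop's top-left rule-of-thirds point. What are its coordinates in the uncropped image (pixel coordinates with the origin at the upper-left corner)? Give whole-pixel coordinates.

Crop width = 3291 − 271 = 3020 px; one third is 1006.67 px.
Crop height = 2872 − 2051 = 821 px; one third is 273.67 px.
The top-left point is one-third across and one-third down within the crop:
x = 271 + 1 × 1006.67 ≈ 1278; y = 2051 + 1 × 273.67 ≈ 2325.

x = 1278 px, y = 2325 px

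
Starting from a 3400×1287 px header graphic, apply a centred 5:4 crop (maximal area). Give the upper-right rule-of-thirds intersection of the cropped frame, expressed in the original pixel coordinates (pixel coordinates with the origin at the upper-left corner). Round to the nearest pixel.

3400/1287 > 5/4, so the 5:4 crop keeps the full height 1287 and trims width to 1287 × 5/4 = 1608.75 px.
Left offset = (3400 − 1608.75)/2 = 895.62 px; top offset = 0.
Upper-right is two-thirds across and one-third down within the crop:
x = 895.62 + 2 × 1608.75/3 ≈ 1968; y = 0.00 + 1 × 1287.00/3 ≈ 429.

x = 1968 px, y = 429 px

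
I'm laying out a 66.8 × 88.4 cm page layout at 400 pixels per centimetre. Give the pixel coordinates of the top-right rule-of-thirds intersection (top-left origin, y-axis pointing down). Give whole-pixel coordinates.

x = 17813 px, y = 11787 px

In pixels the canvas is 66.8 × 400 = 26720 wide and 88.4 × 400 = 35360 tall.
The top-right point is two-thirds across and one-third down:
x = 2 × 26720/3 ≈ 17813; y = 1 × 35360/3 ≈ 11787.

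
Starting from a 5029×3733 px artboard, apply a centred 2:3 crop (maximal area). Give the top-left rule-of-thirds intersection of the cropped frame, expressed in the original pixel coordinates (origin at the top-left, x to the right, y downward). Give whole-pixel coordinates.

5029/3733 > 2/3, so the 2:3 crop keeps the full height 3733 and trims width to 3733 × 2/3 = 2488.67 px.
Left offset = (5029 − 2488.67)/2 = 1270.17 px; top offset = 0.
Top-left is one-third across and one-third down within the crop:
x = 1270.17 + 1 × 2488.67/3 ≈ 2100; y = 0.00 + 1 × 3733.00/3 ≈ 1244.

x = 2100 px, y = 1244 px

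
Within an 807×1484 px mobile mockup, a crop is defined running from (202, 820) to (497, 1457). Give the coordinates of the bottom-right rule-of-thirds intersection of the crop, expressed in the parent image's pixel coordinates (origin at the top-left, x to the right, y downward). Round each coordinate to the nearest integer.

x = 399 px, y = 1245 px

Crop width = 497 − 202 = 295 px; one third is 98.33 px.
Crop height = 1457 − 820 = 637 px; one third is 212.33 px.
The bottom-right point is two-thirds across and two-thirds down within the crop:
x = 202 + 2 × 98.33 ≈ 399; y = 820 + 2 × 212.33 ≈ 1245.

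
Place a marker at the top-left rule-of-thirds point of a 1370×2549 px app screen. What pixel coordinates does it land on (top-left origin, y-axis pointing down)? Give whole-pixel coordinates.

The top-left point sits one-third of the way across and one-third of the way down.
x = 1 × 1370/3 ≈ 457; y = 1 × 2549/3 ≈ 850.

(457, 850)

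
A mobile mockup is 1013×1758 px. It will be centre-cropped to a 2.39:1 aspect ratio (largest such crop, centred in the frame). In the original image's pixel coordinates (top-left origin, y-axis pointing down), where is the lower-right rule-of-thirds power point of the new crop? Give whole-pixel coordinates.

1013/1758 < 2.39/1, so the 2.39:1 crop keeps the full width 1013 and trims height to 1013 × 1/2.39 = 423.85 px.
Top offset = (1758 − 423.85)/2 = 667.08 px; left offset = 0.
Lower-right is two-thirds across and two-thirds down within the crop:
x = 0.00 + 2 × 1013.00/3 ≈ 675; y = 667.08 + 2 × 423.85/3 ≈ 950.

x = 675 px, y = 950 px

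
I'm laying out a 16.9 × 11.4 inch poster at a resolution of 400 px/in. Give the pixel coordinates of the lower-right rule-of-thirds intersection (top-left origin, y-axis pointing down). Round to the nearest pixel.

In pixels the canvas is 16.9 × 400 = 6760 wide and 11.4 × 400 = 4560 tall.
The lower-right point is two-thirds across and two-thirds down:
x = 2 × 6760/3 ≈ 4507; y = 2 × 4560/3 ≈ 3040.

x = 4507 px, y = 3040 px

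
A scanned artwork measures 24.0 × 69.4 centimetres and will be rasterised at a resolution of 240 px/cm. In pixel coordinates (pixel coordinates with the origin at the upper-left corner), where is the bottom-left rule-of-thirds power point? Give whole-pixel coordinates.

(1920, 11104)

In pixels the canvas is 24.0 × 240 = 5760 wide and 69.4 × 240 = 16656 tall.
The bottom-left point is one-third across and two-thirds down:
x = 1 × 5760/3 ≈ 1920; y = 2 × 16656/3 ≈ 11104.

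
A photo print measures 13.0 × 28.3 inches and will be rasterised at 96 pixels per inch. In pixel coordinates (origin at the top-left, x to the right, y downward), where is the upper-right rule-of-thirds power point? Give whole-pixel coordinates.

In pixels the canvas is 13.0 × 96 = 1248 wide and 28.3 × 96 = 2716.8 tall.
The upper-right point is two-thirds across and one-third down:
x = 2 × 1248/3 ≈ 832; y = 1 × 2716.8/3 ≈ 906.

x = 832 px, y = 906 px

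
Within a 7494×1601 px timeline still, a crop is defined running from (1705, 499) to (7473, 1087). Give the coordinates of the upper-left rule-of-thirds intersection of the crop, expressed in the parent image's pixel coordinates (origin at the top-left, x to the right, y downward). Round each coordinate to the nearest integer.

(3628, 695)

Crop width = 7473 − 1705 = 5768 px; one third is 1922.67 px.
Crop height = 1087 − 499 = 588 px; one third is 196.00 px.
The upper-left point is one-third across and one-third down within the crop:
x = 1705 + 1 × 1922.67 ≈ 3628; y = 499 + 1 × 196.00 ≈ 695.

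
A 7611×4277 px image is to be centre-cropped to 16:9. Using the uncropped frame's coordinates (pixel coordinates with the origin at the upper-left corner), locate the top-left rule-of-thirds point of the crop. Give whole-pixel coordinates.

x = 2538 px, y = 1426 px

7611/4277 > 16/9, so the 16:9 crop keeps the full height 4277 and trims width to 4277 × 16/9 = 7603.56 px.
Left offset = (7611 − 7603.56)/2 = 3.72 px; top offset = 0.
Top-left is one-third across and one-third down within the crop:
x = 3.72 + 1 × 7603.56/3 ≈ 2538; y = 0.00 + 1 × 4277.00/3 ≈ 1426.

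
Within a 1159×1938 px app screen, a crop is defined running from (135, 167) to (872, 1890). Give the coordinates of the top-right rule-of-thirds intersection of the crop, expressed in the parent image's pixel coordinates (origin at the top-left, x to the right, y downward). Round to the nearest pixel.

Crop width = 872 − 135 = 737 px; one third is 245.67 px.
Crop height = 1890 − 167 = 1723 px; one third is 574.33 px.
The top-right point is two-thirds across and one-third down within the crop:
x = 135 + 2 × 245.67 ≈ 626; y = 167 + 1 × 574.33 ≈ 741.

(626, 741)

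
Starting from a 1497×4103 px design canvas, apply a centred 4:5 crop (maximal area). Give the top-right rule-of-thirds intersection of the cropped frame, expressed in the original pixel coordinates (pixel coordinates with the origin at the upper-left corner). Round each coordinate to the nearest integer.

1497/4103 < 4/5, so the 4:5 crop keeps the full width 1497 and trims height to 1497 × 5/4 = 1871.25 px.
Top offset = (4103 − 1871.25)/2 = 1115.88 px; left offset = 0.
Top-right is two-thirds across and one-third down within the crop:
x = 0.00 + 2 × 1497.00/3 ≈ 998; y = 1115.88 + 1 × 1871.25/3 ≈ 1740.

(998, 1740)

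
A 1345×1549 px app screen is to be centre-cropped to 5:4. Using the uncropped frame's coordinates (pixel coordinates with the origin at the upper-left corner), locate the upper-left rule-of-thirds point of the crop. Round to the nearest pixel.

x = 448 px, y = 595 px

1345/1549 < 5/4, so the 5:4 crop keeps the full width 1345 and trims height to 1345 × 4/5 = 1076.00 px.
Top offset = (1549 − 1076.00)/2 = 236.50 px; left offset = 0.
Upper-left is one-third across and one-third down within the crop:
x = 0.00 + 1 × 1345.00/3 ≈ 448; y = 236.50 + 1 × 1076.00/3 ≈ 595.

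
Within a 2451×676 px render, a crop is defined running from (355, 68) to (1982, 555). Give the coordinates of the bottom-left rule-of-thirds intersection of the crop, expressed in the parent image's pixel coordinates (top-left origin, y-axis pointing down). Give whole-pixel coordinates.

Crop width = 1982 − 355 = 1627 px; one third is 542.33 px.
Crop height = 555 − 68 = 487 px; one third is 162.33 px.
The bottom-left point is one-third across and two-thirds down within the crop:
x = 355 + 1 × 542.33 ≈ 897; y = 68 + 2 × 162.33 ≈ 393.

(897, 393)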